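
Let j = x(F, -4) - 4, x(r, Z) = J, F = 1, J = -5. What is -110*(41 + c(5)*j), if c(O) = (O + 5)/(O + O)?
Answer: -3520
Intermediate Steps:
c(O) = (5 + O)/(2*O) (c(O) = (5 + O)/((2*O)) = (5 + O)*(1/(2*O)) = (5 + O)/(2*O))
x(r, Z) = -5
j = -9 (j = -5 - 4 = -9)
-110*(41 + c(5)*j) = -110*(41 + ((1/2)*(5 + 5)/5)*(-9)) = -110*(41 + ((1/2)*(1/5)*10)*(-9)) = -110*(41 + 1*(-9)) = -110*(41 - 9) = -110*32 = -3520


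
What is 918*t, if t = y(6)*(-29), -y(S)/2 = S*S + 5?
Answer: 2183004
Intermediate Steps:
y(S) = -10 - 2*S**2 (y(S) = -2*(S*S + 5) = -2*(S**2 + 5) = -2*(5 + S**2) = -10 - 2*S**2)
t = 2378 (t = (-10 - 2*6**2)*(-29) = (-10 - 2*36)*(-29) = (-10 - 72)*(-29) = -82*(-29) = 2378)
918*t = 918*2378 = 2183004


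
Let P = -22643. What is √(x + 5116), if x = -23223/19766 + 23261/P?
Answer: √1024351642292812817034/447561538 ≈ 71.511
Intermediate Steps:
x = -985615315/447561538 (x = -23223/19766 + 23261/(-22643) = -23223*1/19766 + 23261*(-1/22643) = -23223/19766 - 23261/22643 = -985615315/447561538 ≈ -2.2022)
√(x + 5116) = √(-985615315/447561538 + 5116) = √(2288739213093/447561538) = √1024351642292812817034/447561538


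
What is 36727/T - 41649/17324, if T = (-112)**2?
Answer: 28453373/54328064 ≈ 0.52373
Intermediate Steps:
T = 12544
36727/T - 41649/17324 = 36727/12544 - 41649/17324 = 28453373/54328064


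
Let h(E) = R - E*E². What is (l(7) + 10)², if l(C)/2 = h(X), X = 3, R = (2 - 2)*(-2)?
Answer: 1936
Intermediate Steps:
R = 0 (R = 0*(-2) = 0)
h(E) = -E³ (h(E) = 0 - E*E² = 0 - E³ = -E³)
l(C) = -54 (l(C) = 2*(-1*3³) = 2*(-1*27) = 2*(-27) = -54)
(l(7) + 10)² = (-54 + 10)² = (-44)² = 1936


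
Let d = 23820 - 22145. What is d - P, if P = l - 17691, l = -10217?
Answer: 29583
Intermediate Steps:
P = -27908 (P = -10217 - 17691 = -27908)
d = 1675
d - P = 1675 - 1*(-27908) = 1675 + 27908 = 29583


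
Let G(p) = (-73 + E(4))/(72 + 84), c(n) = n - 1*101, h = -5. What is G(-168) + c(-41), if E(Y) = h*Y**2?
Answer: -7435/52 ≈ -142.98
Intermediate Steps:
c(n) = -101 + n (c(n) = n - 101 = -101 + n)
E(Y) = -5*Y**2
G(p) = -51/52 (G(p) = (-73 - 5*4**2)/(72 + 84) = (-73 - 5*16)/156 = (-73 - 80)*(1/156) = -153*1/156 = -51/52)
G(-168) + c(-41) = -51/52 + (-101 - 41) = -51/52 - 142 = -7435/52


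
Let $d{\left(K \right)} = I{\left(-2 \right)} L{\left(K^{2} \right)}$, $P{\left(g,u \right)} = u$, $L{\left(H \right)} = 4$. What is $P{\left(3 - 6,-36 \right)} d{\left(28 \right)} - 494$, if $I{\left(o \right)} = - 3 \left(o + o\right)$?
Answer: $-2222$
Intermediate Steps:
$I{\left(o \right)} = - 6 o$ ($I{\left(o \right)} = - 3 \cdot 2 o = - 6 o$)
$d{\left(K \right)} = 48$ ($d{\left(K \right)} = \left(-6\right) \left(-2\right) 4 = 12 \cdot 4 = 48$)
$P{\left(3 - 6,-36 \right)} d{\left(28 \right)} - 494 = \left(-36\right) 48 - 494 = -1728 - 494 = -2222$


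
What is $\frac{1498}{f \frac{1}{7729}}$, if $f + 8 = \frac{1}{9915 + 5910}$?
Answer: $- \frac{183222514650}{126599} \approx -1.4473 \cdot 10^{6}$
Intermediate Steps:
$f = - \frac{126599}{15825}$ ($f = -8 + \frac{1}{9915 + 5910} = -8 + \frac{1}{15825} = - \frac{126599}{15825} \approx -7.9999$)
$\frac{1498}{f \frac{1}{7729}} = \frac{1498}{\left(- \frac{126599}{15825}\right) \frac{1}{7729}} = \frac{1498}{- \frac{126599}{122311425}} = 1498 \left(- \frac{122311425}{126599}\right) = - \frac{183222514650}{126599}$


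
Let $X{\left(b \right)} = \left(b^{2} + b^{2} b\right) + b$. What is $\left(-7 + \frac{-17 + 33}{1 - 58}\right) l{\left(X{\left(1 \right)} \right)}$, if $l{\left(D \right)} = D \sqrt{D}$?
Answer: $- \frac{415 \sqrt{3}}{19} \approx -37.832$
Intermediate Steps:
$X{\left(b \right)} = b + b^{2} + b^{3}$ ($X{\left(b \right)} = \left(b^{2} + b^{3}\right) + b = b + b^{2} + b^{3}$)
$l{\left(D \right)} = D^{\frac{3}{2}}$
$\left(-7 + \frac{-17 + 33}{1 - 58}\right) l{\left(X{\left(1 \right)} \right)} = \left(-7 + \frac{-17 + 33}{1 - 58}\right) \left(1 \left(1 + 1 + 1^{2}\right)\right)^{\frac{3}{2}} = \left(-7 + \frac{16}{-57}\right) \left(1 \left(1 + 1 + 1\right)\right)^{\frac{3}{2}} = \left(-7 + 16 \left(- \frac{1}{57}\right)\right) \left(1 \cdot 3\right)^{\frac{3}{2}} = \left(-7 - \frac{16}{57}\right) 3^{\frac{3}{2}} = - \frac{415 \cdot 3 \sqrt{3}}{57} = - \frac{415 \sqrt{3}}{19}$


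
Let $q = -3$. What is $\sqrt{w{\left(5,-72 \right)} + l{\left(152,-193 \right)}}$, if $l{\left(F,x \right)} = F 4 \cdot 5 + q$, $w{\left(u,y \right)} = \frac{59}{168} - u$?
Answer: $\frac{\sqrt{21396270}}{84} \approx 55.067$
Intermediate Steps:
$w{\left(u,y \right)} = \frac{59}{168} - u$ ($w{\left(u,y \right)} = 59 \cdot \frac{1}{168} - u = \frac{59}{168} - u$)
$l{\left(F,x \right)} = -3 + 20 F$ ($l{\left(F,x \right)} = F 4 \cdot 5 - 3 = 4 F 5 - 3 = 20 F - 3 = -3 + 20 F$)
$\sqrt{w{\left(5,-72 \right)} + l{\left(152,-193 \right)}} = \sqrt{\left(\frac{59}{168} - 5\right) + \left(-3 + 20 \cdot 152\right)} = \sqrt{\left(\frac{59}{168} - 5\right) + \left(-3 + 3040\right)} = \sqrt{- \frac{781}{168} + 3037} = \sqrt{\frac{509435}{168}} = \frac{\sqrt{21396270}}{84}$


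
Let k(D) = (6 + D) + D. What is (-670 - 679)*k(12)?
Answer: -40470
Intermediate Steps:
k(D) = 6 + 2*D
(-670 - 679)*k(12) = (-670 - 679)*(6 + 2*12) = -1349*(6 + 24) = -1349*30 = -40470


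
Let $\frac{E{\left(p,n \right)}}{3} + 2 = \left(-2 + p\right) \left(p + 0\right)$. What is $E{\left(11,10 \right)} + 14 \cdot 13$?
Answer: $473$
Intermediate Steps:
$E{\left(p,n \right)} = -6 + 3 p \left(-2 + p\right)$ ($E{\left(p,n \right)} = -6 + 3 \left(-2 + p\right) \left(p + 0\right) = -6 + 3 \left(-2 + p\right) p = -6 + 3 p \left(-2 + p\right)$)
$E{\left(11,10 \right)} + 14 \cdot 13 = \left(-6 - 66 + 3 \cdot 11^{2}\right) + 14 \cdot 13 = \left(-6 - 66 + 3 \cdot 121\right) + 182 = \left(-6 - 66 + 363\right) + 182 = 291 + 182 = 473$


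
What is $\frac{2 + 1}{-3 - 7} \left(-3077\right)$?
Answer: $\frac{9231}{10} \approx 923.1$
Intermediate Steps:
$\frac{2 + 1}{-3 - 7} \left(-3077\right) = \frac{3}{-10} \left(-3077\right) = 3 \left(- \frac{1}{10}\right) \left(-3077\right) = \left(- \frac{3}{10}\right) \left(-3077\right) = \frac{9231}{10}$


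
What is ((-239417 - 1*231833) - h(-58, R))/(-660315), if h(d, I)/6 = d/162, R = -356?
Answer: 12723692/17828505 ≈ 0.71367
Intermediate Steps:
h(d, I) = d/27 (h(d, I) = 6*(d/162) = d/27)
((-239417 - 1*231833) - h(-58, R))/(-660315) = ((-239417 - 1*231833) - (-58)/27)/(-660315) = ((-239417 - 231833) - 1*(-58/27))*(-1/660315) = (-471250 + 58/27)*(-1/660315) = -12723692/27*(-1/660315) = 12723692/17828505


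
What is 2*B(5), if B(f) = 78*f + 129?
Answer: 1038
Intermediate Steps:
B(f) = 129 + 78*f
2*B(5) = 2*(129 + 78*5) = 2*(129 + 390) = 2*519 = 1038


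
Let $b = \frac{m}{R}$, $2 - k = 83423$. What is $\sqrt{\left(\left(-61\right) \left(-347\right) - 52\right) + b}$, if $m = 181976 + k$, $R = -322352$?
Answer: $\frac{5 \sqrt{5485112559879}}{80588} \approx 145.31$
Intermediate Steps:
$k = -83421$ ($k = 2 - 83423 = -83421$)
$m = 98555$ ($m = 181976 - 83421 = 98555$)
$b = - \frac{98555}{322352}$ ($b = \frac{98555}{-322352} = 98555 \left(- \frac{1}{322352}\right) = - \frac{98555}{322352} \approx -0.30574$)
$\sqrt{\left(\left(-61\right) \left(-347\right) - 52\right) + b} = \sqrt{\left(\left(-61\right) \left(-347\right) - 52\right) - \frac{98555}{322352}} = \sqrt{\left(21167 - 52\right) - \frac{98555}{322352}} = \sqrt{21115 - \frac{98555}{322352}} = \sqrt{\frac{6806363925}{322352}} = \frac{5 \sqrt{5485112559879}}{80588}$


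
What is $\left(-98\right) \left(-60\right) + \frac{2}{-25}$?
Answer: $\frac{146998}{25} \approx 5879.9$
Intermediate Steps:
$\left(-98\right) \left(-60\right) + \frac{2}{-25} = 5880 + 2 \left(- \frac{1}{25}\right) = 5880 - \frac{2}{25} = \frac{146998}{25}$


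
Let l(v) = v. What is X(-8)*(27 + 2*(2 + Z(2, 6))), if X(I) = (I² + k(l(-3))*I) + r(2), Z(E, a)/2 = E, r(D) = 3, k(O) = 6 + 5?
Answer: -819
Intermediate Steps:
k(O) = 11
Z(E, a) = 2*E
X(I) = 3 + I² + 11*I (X(I) = (I² + 11*I) + 3 = 3 + I² + 11*I)
X(-8)*(27 + 2*(2 + Z(2, 6))) = (3 + (-8)² + 11*(-8))*(27 + 2*(2 + 2*2)) = (3 + 64 - 88)*(27 + 2*(2 + 4)) = -21*(27 + 2*6) = -21*(27 + 12) = -21*39 = -819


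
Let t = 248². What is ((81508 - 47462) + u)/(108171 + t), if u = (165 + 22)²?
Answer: 13803/33935 ≈ 0.40675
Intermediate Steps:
t = 61504
u = 34969 (u = 187² = 34969)
((81508 - 47462) + u)/(108171 + t) = ((81508 - 47462) + 34969)/(108171 + 61504) = (34046 + 34969)/169675 = 69015*(1/169675) = 13803/33935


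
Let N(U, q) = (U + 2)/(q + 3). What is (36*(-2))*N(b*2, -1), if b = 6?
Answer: -504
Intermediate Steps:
N(U, q) = (2 + U)/(3 + q)
(36*(-2))*N(b*2, -1) = (36*(-2))*((2 + 6*2)/(3 - 1)) = -72*(2 + 12)/2 = -36*14 = -72*7 = -504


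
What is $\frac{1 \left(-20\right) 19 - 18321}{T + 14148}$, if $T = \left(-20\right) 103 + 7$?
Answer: $- \frac{18701}{12095} \approx -1.5462$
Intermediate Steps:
$T = -2053$ ($T = -2060 + 7 = -2053$)
$\frac{1 \left(-20\right) 19 - 18321}{T + 14148} = \frac{1 \left(-20\right) 19 - 18321}{-2053 + 14148} = \frac{\left(-20\right) 19 - 18321}{12095} = \left(-380 - 18321\right) \frac{1}{12095} = \left(-18701\right) \frac{1}{12095} = - \frac{18701}{12095}$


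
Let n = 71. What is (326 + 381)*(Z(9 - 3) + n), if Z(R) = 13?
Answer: 59388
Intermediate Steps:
(326 + 381)*(Z(9 - 3) + n) = (326 + 381)*(13 + 71) = 707*84 = 59388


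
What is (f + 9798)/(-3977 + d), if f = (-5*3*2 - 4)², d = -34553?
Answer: -5477/19265 ≈ -0.28430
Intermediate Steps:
f = 1156 (f = (-15*2 - 4)² = (-30 - 4)² = (-34)² = 1156)
(f + 9798)/(-3977 + d) = (1156 + 9798)/(-3977 - 34553) = 10954/(-38530) = 10954*(-1/38530) = -5477/19265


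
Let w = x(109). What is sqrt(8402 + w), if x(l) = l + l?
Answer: 2*sqrt(2155) ≈ 92.844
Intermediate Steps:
x(l) = 2*l
w = 218 (w = 2*109 = 218)
sqrt(8402 + w) = sqrt(8402 + 218) = sqrt(8620) = 2*sqrt(2155)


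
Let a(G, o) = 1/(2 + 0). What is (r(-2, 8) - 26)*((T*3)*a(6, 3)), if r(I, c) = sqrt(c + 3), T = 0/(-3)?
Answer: 0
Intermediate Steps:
a(G, o) = 1/2
T = 0 (T = 0*(-1/3) = 0)
r(I, c) = sqrt(3 + c)
(r(-2, 8) - 26)*((T*3)*a(6, 3)) = (sqrt(3 + 8) - 26)*((0*3)*(1/2)) = (sqrt(11) - 26)*(0*(1/2)) = (-26 + sqrt(11))*0 = 0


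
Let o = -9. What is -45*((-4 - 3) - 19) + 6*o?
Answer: 1116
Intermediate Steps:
-45*((-4 - 3) - 19) + 6*o = -45*((-4 - 3) - 19) + 6*(-9) = -45*(-7 - 19) - 54 = -45*(-26) - 54 = 1170 - 54 = 1116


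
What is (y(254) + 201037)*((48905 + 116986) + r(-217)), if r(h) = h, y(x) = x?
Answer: 33348685134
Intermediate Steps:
(y(254) + 201037)*((48905 + 116986) + r(-217)) = (254 + 201037)*((48905 + 116986) - 217) = 201291*(165891 - 217) = 201291*165674 = 33348685134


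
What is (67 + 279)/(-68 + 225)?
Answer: 346/157 ≈ 2.2038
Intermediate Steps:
(67 + 279)/(-68 + 225) = 346/157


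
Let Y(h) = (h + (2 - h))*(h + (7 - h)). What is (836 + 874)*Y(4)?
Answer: 23940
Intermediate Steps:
Y(h) = 14 (Y(h) = 2*7 = 14)
(836 + 874)*Y(4) = (836 + 874)*14 = 1710*14 = 23940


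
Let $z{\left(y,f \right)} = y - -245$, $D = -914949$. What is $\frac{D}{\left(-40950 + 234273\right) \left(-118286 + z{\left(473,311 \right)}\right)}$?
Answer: $\frac{304983}{7576199488} \approx 4.0255 \cdot 10^{-5}$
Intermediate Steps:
$z{\left(y,f \right)} = 245 + y$ ($z{\left(y,f \right)} = y + 245 = 245 + y$)
$\frac{D}{\left(-40950 + 234273\right) \left(-118286 + z{\left(473,311 \right)}\right)} = - \frac{914949}{\left(-40950 + 234273\right) \left(-118286 + \left(245 + 473\right)\right)} = - \frac{914949}{193323 \left(-118286 + 718\right)} = - \frac{914949}{193323 \left(-117568\right)} = - \frac{914949}{-22728598464} = \left(-914949\right) \left(- \frac{1}{22728598464}\right) = \frac{304983}{7576199488}$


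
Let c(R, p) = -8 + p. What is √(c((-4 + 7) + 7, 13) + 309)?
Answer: √314 ≈ 17.720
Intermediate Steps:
√(c((-4 + 7) + 7, 13) + 309) = √((-8 + 13) + 309) = √(5 + 309) = √314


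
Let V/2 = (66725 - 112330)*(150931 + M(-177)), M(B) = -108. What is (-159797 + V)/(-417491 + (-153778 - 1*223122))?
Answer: 4585575209/264797 ≈ 17317.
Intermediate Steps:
V = -13756565830 (V = 2*((66725 - 112330)*(150931 - 108)) = 2*(-45605*150823) = 2*(-6878282915) = -13756565830)
(-159797 + V)/(-417491 + (-153778 - 1*223122)) = (-159797 - 13756565830)/(-417491 + (-153778 - 1*223122)) = -13756725627/(-417491 + (-153778 - 223122)) = -13756725627/(-417491 - 376900) = -13756725627/(-794391) = -13756725627*(-1/794391) = 4585575209/264797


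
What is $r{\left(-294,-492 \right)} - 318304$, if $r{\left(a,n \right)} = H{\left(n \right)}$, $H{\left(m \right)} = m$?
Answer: $-318796$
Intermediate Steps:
$r{\left(a,n \right)} = n$
$r{\left(-294,-492 \right)} - 318304 = -492 - 318304 = -318796$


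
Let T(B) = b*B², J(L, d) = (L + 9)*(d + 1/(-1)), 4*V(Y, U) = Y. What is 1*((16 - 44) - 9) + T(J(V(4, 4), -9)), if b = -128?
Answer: -1280037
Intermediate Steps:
V(Y, U) = Y/4
J(L, d) = (-1 + d)*(9 + L) (J(L, d) = (9 + L)*(d - 1) = (9 + L)*(-1 + d) = (-1 + d)*(9 + L))
T(B) = -128*B²
1*((16 - 44) - 9) + T(J(V(4, 4), -9)) = 1*((16 - 44) - 9) - 128*(-9 - 4/4 + 9*(-9) + ((¼)*4)*(-9))² = 1*(-28 - 9) - 128*(-9 - 1*1 - 81 + 1*(-9))² = 1*(-37) - 128*(-9 - 1 - 81 - 9)² = -37 - 128*(-100)² = -37 - 128*10000 = -37 - 1280000 = -1280037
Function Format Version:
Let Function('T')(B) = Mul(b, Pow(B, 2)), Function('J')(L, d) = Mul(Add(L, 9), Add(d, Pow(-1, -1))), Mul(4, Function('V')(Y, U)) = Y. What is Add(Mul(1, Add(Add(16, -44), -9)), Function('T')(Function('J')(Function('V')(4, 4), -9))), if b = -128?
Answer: -1280037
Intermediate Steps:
Function('V')(Y, U) = Mul(Rational(1, 4), Y)
Function('J')(L, d) = Mul(Add(-1, d), Add(9, L)) (Function('J')(L, d) = Mul(Add(9, L), Add(d, -1)) = Mul(Add(9, L), Add(-1, d)) = Mul(Add(-1, d), Add(9, L)))
Function('T')(B) = Mul(-128, Pow(B, 2))
Add(Mul(1, Add(Add(16, -44), -9)), Function('T')(Function('J')(Function('V')(4, 4), -9))) = Add(Mul(1, Add(Add(16, -44), -9)), Mul(-128, Pow(Add(-9, Mul(-1, Mul(Rational(1, 4), 4)), Mul(9, -9), Mul(Mul(Rational(1, 4), 4), -9)), 2))) = Add(Mul(1, Add(-28, -9)), Mul(-128, Pow(Add(-9, Mul(-1, 1), -81, Mul(1, -9)), 2))) = Add(Mul(1, -37), Mul(-128, Pow(Add(-9, -1, -81, -9), 2))) = Add(-37, Mul(-128, Pow(-100, 2))) = Add(-37, Mul(-128, 10000)) = Add(-37, -1280000) = -1280037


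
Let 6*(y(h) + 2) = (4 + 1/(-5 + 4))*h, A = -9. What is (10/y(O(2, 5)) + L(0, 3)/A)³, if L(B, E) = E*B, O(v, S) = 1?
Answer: -8000/27 ≈ -296.30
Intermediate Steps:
L(B, E) = B*E
y(h) = -2 + h/2 (y(h) = -2 + ((4 + 1/(-5 + 4))*h)/6 = -2 + ((4 + 1/(-1))*h)/6 = -2 + ((4 - 1)*h)/6 = -2 + (3*h)/6 = -2 + h/2)
(10/y(O(2, 5)) + L(0, 3)/A)³ = (10/(-2 + (½)*1) + (0*3)/(-9))³ = (10/(-2 + ½) + 0*(-⅑))³ = (10/(-3/2) + 0)³ = (10*(-⅔) + 0)³ = (-20/3 + 0)³ = (-20/3)³ = -8000/27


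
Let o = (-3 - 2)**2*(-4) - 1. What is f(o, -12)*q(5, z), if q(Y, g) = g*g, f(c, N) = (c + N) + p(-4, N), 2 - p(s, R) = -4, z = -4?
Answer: -1712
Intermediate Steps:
p(s, R) = 6 (p(s, R) = 2 - 1*(-4) = 2 + 4 = 6)
o = -101 (o = (-5)**2*(-4) - 1 = 25*(-4) - 1 = -100 - 1 = -101)
f(c, N) = 6 + N + c (f(c, N) = (c + N) + 6 = (N + c) + 6 = 6 + N + c)
q(Y, g) = g**2
f(o, -12)*q(5, z) = (6 - 12 - 101)*(-4)**2 = -107*16 = -1712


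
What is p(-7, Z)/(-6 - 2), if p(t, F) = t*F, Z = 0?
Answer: 0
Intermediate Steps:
p(t, F) = F*t
p(-7, Z)/(-6 - 2) = (0*(-7))/(-6 - 2) = 0/(-8) = 0*(-1/8) = 0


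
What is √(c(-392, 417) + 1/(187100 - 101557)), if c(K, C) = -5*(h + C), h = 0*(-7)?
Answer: I*√15257206024622/85543 ≈ 45.662*I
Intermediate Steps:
h = 0
c(K, C) = -5*C (c(K, C) = -5*(0 + C) = -5*C)
√(c(-392, 417) + 1/(187100 - 101557)) = √(-5*417 + 1/(187100 - 101557)) = √(-2085 + 1/85543) = √(-178357154/85543) = I*√15257206024622/85543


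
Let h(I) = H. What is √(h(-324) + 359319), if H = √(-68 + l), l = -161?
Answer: √(359319 + I*√229) ≈ 599.43 + 0.01*I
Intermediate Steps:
H = I*√229 (H = √(-68 - 161) = √(-229) = I*√229 ≈ 15.133*I)
h(I) = I*√229
√(h(-324) + 359319) = √(I*√229 + 359319) = √(359319 + I*√229)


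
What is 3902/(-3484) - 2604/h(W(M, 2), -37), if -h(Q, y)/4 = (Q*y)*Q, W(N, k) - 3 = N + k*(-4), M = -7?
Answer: -1921495/1546896 ≈ -1.2422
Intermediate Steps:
W(N, k) = 3 + N - 4*k (W(N, k) = 3 + (N + k*(-4)) = 3 + (N - 4*k) = 3 + N - 4*k)
h(Q, y) = -4*y*Q² (h(Q, y) = -4*Q*y*Q = -4*y*Q²)
3902/(-3484) - 2604/h(W(M, 2), -37) = 3902/(-3484) - 2604*1/(148*(3 - 7 - 4*2)²) = 3902*(-1/3484) - 2604*1/(148*(3 - 7 - 8)²) = -1951/1742 - 2604/((-4*(-37)*(-12)²)) = -1951/1742 - 2604/((-4*(-37)*144)) = -1951/1742 - 2604/21312 = -1951/1742 - 2604*1/21312 = -1951/1742 - 217/1776 = -1921495/1546896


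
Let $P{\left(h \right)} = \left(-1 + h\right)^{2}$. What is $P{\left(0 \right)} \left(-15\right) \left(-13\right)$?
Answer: $195$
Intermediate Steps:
$P{\left(0 \right)} \left(-15\right) \left(-13\right) = \left(-1 + 0\right)^{2} \left(-15\right) \left(-13\right) = \left(-1\right)^{2} \left(-15\right) \left(-13\right) = 1 \left(-15\right) \left(-13\right) = \left(-15\right) \left(-13\right) = 195$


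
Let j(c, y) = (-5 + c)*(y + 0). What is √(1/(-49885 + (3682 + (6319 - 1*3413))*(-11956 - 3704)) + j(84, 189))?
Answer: √159074102048402012510/103217965 ≈ 122.19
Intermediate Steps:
j(c, y) = y*(-5 + c) (j(c, y) = (-5 + c)*y = y*(-5 + c))
√(1/(-49885 + (3682 + (6319 - 1*3413))*(-11956 - 3704)) + j(84, 189)) = √(1/(-49885 + (3682 + (6319 - 1*3413))*(-11956 - 3704)) + 189*(-5 + 84)) = √(1/(-49885 + (3682 + (6319 - 3413))*(-15660)) + 189*79) = √(1/(-49885 + (3682 + 2906)*(-15660)) + 14931) = √(1/(-49885 + 6588*(-15660)) + 14931) = √(1/(-49885 - 103168080) + 14931) = √(1/(-103217965) + 14931) = √(-1/103217965 + 14931) = √(1541147435414/103217965) = √159074102048402012510/103217965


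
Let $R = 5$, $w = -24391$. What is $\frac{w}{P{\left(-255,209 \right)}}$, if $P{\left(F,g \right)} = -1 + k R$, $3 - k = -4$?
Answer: $- \frac{24391}{34} \approx -717.38$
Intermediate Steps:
$k = 7$ ($k = 3 - -4 = 3 + 4 = 7$)
$P{\left(F,g \right)} = 34$ ($P{\left(F,g \right)} = -1 + 7 \cdot 5 = -1 + 35 = 34$)
$\frac{w}{P{\left(-255,209 \right)}} = - \frac{24391}{34}$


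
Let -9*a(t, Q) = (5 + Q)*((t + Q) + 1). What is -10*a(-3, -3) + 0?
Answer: -100/9 ≈ -11.111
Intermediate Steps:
a(t, Q) = -(5 + Q)*(1 + Q + t)/9 (a(t, Q) = -(5 + Q)*((t + Q) + 1)/9 = -(5 + Q)*((Q + t) + 1)/9 = -(5 + Q)*(1 + Q + t)/9)
-10*a(-3, -3) + 0 = -10*(-5/9 - 5/9*(-3) - 2/3*(-3) - 1/9*(-3)**2 - 1/9*(-3)*(-3)) + 0 = -10*(-5/9 + 5/3 + 2 - 1/9*9 - 1) + 0 = -10*(-5/9 + 5/3 + 2 - 1 - 1) + 0 = -10*10/9 + 0 = -100/9 + 0 = -100/9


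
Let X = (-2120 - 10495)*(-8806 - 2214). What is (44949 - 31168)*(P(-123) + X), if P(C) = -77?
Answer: 1915796350163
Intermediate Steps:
X = 139017300 (X = -12615*(-11020) = 139017300)
(44949 - 31168)*(P(-123) + X) = (44949 - 31168)*(-77 + 139017300) = 13781*139017223 = 1915796350163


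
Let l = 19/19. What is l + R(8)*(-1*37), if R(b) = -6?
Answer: 223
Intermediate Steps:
l = 1 (l = 19*(1/19) = 1)
l + R(8)*(-1*37) = 1 - (-6)*37 = 1 - 6*(-37) = 1 + 222 = 223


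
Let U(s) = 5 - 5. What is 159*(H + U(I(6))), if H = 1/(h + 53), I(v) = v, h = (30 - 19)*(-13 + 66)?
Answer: ¼ ≈ 0.25000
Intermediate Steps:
h = 583 (h = 11*53 = 583)
U(s) = 0
H = 1/636 (H = 1/(583 + 53) = 1/636 ≈ 0.0015723)
159*(H + U(I(6))) = 159*(1/636 + 0) = 159*(1/636) = ¼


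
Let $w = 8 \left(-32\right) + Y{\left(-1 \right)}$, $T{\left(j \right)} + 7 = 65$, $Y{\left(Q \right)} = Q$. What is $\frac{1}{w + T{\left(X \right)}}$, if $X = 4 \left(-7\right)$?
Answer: $- \frac{1}{199} \approx -0.0050251$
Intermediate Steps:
$X = -28$
$T{\left(j \right)} = 58$ ($T{\left(j \right)} = -7 + 65 = 58$)
$w = -257$ ($w = 8 \left(-32\right) - 1 = -256 - 1 = -257$)
$\frac{1}{w + T{\left(X \right)}} = \frac{1}{-257 + 58} = \frac{1}{-199} = - \frac{1}{199}$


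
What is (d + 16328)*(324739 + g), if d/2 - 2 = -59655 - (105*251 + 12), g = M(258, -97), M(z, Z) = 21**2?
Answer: -50634428160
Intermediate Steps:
M(z, Z) = 441
g = 441
d = -172040 (d = 4 + 2*(-59655 - (105*251 + 12)) = 4 + 2*(-59655 - (26355 + 12)) = 4 + 2*(-59655 - 1*26367) = 4 + 2*(-59655 - 26367) = 4 + 2*(-86022) = 4 - 172044 = -172040)
(d + 16328)*(324739 + g) = (-172040 + 16328)*(324739 + 441) = -155712*325180 = -50634428160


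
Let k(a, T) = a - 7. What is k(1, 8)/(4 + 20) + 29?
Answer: 115/4 ≈ 28.750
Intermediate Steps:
k(a, T) = -7 + a
k(1, 8)/(4 + 20) + 29 = (-7 + 1)/(4 + 20) + 29 = -6/24 + 29 = (1/24)*(-6) + 29 = -¼ + 29 = 115/4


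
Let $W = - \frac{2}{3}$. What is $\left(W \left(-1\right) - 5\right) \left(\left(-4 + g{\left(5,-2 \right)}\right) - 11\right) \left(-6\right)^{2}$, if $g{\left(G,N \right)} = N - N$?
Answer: $2340$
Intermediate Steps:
$g{\left(G,N \right)} = 0$
$W = - \frac{2}{3}$ ($W = \left(-2\right) \frac{1}{3} = - \frac{2}{3} \approx -0.66667$)
$\left(W \left(-1\right) - 5\right) \left(\left(-4 + g{\left(5,-2 \right)}\right) - 11\right) \left(-6\right)^{2} = \left(\left(- \frac{2}{3}\right) \left(-1\right) - 5\right) \left(\left(-4 + 0\right) - 11\right) \left(-6\right)^{2} = \left(\frac{2}{3} - 5\right) \left(-4 - 11\right) 36 = \left(- \frac{13}{3}\right) \left(-15\right) 36 = 65 \cdot 36 = 2340$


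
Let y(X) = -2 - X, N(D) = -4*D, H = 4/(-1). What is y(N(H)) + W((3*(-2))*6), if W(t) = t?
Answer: -54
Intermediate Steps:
H = -4 (H = 4*(-1) = -4)
y(N(H)) + W((3*(-2))*6) = (-2 - (-4)*(-4)) + (3*(-2))*6 = (-2 - 1*16) - 6*6 = (-2 - 16) - 36 = -18 - 36 = -54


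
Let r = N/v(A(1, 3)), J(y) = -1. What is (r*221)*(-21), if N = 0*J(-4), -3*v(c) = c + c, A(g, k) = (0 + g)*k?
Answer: 0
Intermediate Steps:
A(g, k) = g*k
v(c) = -2*c/3 (v(c) = -(c + c)/3 = -2*c/3)
N = 0 (N = 0*(-1) = 0)
r = 0 (r = 0/((-2*3/3)) = 0/((-⅔*3)) = 0/(-2) = 0*(-½) = 0)
(r*221)*(-21) = (0*221)*(-21) = 0*(-21) = 0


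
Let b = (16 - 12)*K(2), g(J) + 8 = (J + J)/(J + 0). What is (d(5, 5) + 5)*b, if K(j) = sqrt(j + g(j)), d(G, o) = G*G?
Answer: 240*I ≈ 240.0*I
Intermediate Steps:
d(G, o) = G**2
g(J) = -6 (g(J) = -8 + (J + J)/(J + 0) = -8 + (2*J)/J = -8 + 2 = -6)
K(j) = sqrt(-6 + j) (K(j) = sqrt(j - 6) = sqrt(-6 + j))
b = 8*I (b = (16 - 12)*sqrt(-6 + 2) = 4*sqrt(-4) = 4*(2*I) = 8*I ≈ 8.0*I)
(d(5, 5) + 5)*b = (5**2 + 5)*(8*I) = (25 + 5)*(8*I) = 30*(8*I) = 240*I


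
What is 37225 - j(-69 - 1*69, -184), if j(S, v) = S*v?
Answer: 11833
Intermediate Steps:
37225 - j(-69 - 1*69, -184) = 37225 - (-69 - 1*69)*(-184) = 37225 - (-69 - 69)*(-184) = 37225 - (-138)*(-184) = 37225 - 1*25392 = 37225 - 25392 = 11833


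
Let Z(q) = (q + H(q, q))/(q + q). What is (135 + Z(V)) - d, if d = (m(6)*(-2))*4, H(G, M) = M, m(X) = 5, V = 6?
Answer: 176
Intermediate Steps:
d = -40 (d = (5*(-2))*4 = -10*4 = -40)
Z(q) = 1 (Z(q) = (q + q)/(q + q) = (2*q)/((2*q)) = (2*q)*(1/(2*q)) = 1)
(135 + Z(V)) - d = (135 + 1) - 1*(-40) = 136 + 40 = 176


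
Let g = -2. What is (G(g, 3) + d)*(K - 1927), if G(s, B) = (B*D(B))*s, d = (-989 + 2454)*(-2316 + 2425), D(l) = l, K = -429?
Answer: -376175452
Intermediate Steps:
d = 159685 (d = 1465*109 = 159685)
G(s, B) = s*B² (G(s, B) = (B*B)*s = B²*s = s*B²)
(G(g, 3) + d)*(K - 1927) = (-2*3² + 159685)*(-429 - 1927) = (-2*9 + 159685)*(-2356) = (-18 + 159685)*(-2356) = 159667*(-2356) = -376175452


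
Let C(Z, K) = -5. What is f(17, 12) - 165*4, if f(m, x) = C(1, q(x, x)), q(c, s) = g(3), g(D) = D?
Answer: -665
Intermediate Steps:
q(c, s) = 3
f(m, x) = -5
f(17, 12) - 165*4 = -5 - 165*4 = -5 - 660 = -665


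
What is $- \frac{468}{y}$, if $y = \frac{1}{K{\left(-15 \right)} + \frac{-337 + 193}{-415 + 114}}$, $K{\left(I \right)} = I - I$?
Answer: $- \frac{67392}{301} \approx -223.89$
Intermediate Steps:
$K{\left(I \right)} = 0$
$y = \frac{301}{144}$ ($y = \frac{1}{0 + \frac{-337 + 193}{-415 + 114}} = \frac{1}{0 - \frac{144}{-301}} = \frac{1}{0 - - \frac{144}{301}} = \frac{1}{0 + \frac{144}{301}} = \frac{1}{\frac{144}{301}} = \frac{301}{144} \approx 2.0903$)
$- \frac{468}{y} = - \frac{468}{\frac{301}{144}} = \left(-468\right) \frac{144}{301} = - \frac{67392}{301}$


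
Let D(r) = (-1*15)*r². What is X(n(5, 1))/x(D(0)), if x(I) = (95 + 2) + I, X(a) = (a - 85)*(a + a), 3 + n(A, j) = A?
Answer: -332/97 ≈ -3.4227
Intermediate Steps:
n(A, j) = -3 + A
D(r) = -15*r²
X(a) = 2*a*(-85 + a) (X(a) = (-85 + a)*(2*a) = 2*a*(-85 + a))
x(I) = 97 + I
X(n(5, 1))/x(D(0)) = (2*(-3 + 5)*(-85 + (-3 + 5)))/(97 - 15*0²) = (2*2*(-85 + 2))/(97 - 15*0) = (2*2*(-83))/(97 + 0) = -332/97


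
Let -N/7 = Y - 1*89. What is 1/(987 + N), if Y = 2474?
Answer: -1/15708 ≈ -6.3662e-5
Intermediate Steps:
N = -16695 (N = -7*(2474 - 1*89) = -7*(2474 - 89) = -7*2385 = -16695)
1/(987 + N) = 1/(987 - 16695) = 1/(-15708) = -1/15708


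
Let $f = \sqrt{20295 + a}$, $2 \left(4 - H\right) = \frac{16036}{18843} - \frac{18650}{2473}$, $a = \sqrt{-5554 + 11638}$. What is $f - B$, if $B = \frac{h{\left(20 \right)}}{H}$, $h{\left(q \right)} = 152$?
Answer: $- \frac{7083008328}{342277417} + \sqrt{20373} \approx 122.04$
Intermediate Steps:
$a = 78$ ($a = \sqrt{6084} = 78$)
$H = \frac{342277417}{46598739}$ ($H = 4 - \frac{\frac{16036}{18843} - \frac{18650}{2473}}{2} = 4 - - \frac{155882461}{46598739} = 4 + \frac{155882461}{46598739} = \frac{342277417}{46598739} \approx 7.3452$)
$f = \sqrt{20373}$ ($f = \sqrt{20295 + 78} = \sqrt{20373} \approx 142.73$)
$B = \frac{7083008328}{342277417}$ ($B = \frac{152}{\frac{342277417}{46598739}} = 152 \cdot \frac{46598739}{342277417} = \frac{7083008328}{342277417} \approx 20.694$)
$f - B = \sqrt{20373} - \frac{7083008328}{342277417} = - \frac{7083008328}{342277417} + \sqrt{20373}$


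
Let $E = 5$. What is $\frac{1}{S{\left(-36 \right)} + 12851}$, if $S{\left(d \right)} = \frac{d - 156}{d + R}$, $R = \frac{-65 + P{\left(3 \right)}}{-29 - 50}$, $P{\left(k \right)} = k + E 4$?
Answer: $\frac{467}{6003945} \approx 7.7782 \cdot 10^{-5}$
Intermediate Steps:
$P{\left(k \right)} = 20 + k$ ($P{\left(k \right)} = k + 5 \cdot 4 = k + 20 = 20 + k$)
$R = \frac{42}{79}$ ($R = \frac{-65 + \left(20 + 3\right)}{-29 - 50} = \frac{-65 + 23}{-79} = \left(-42\right) \left(- \frac{1}{79}\right) = \frac{42}{79} \approx 0.53165$)
$S{\left(d \right)} = \frac{-156 + d}{\frac{42}{79} + d}$ ($S{\left(d \right)} = \frac{d - 156}{d + \frac{42}{79}} = \frac{-156 + d}{\frac{42}{79} + d}$)
$\frac{1}{S{\left(-36 \right)} + 12851} = \frac{1}{\frac{79 \left(-156 - 36\right)}{42 + 79 \left(-36\right)} + 12851} = \frac{1}{79 \frac{1}{42 - 2844} \left(-192\right) + 12851} = \frac{1}{79 \frac{1}{-2802} \left(-192\right) + 12851} = \frac{1}{79 \left(- \frac{1}{2802}\right) \left(-192\right) + 12851} = \frac{1}{\frac{2528}{467} + 12851} = \frac{1}{\frac{6003945}{467}} = \frac{467}{6003945}$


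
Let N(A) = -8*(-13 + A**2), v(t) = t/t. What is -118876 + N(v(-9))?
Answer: -118780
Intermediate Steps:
v(t) = 1
N(A) = 104 - 8*A**2
-118876 + N(v(-9)) = -118876 + (104 - 8*1**2) = -118876 + (104 - 8*1) = -118876 + (104 - 8) = -118876 + 96 = -118780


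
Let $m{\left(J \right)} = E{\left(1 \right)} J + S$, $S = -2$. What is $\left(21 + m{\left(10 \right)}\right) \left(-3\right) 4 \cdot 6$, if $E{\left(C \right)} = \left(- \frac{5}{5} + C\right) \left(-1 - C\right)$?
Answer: $-1368$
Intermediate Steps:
$E{\left(C \right)} = \left(-1 + C\right) \left(-1 - C\right)$ ($E{\left(C \right)} = \left(\left(-5\right) \frac{1}{5} + C\right) \left(-1 - C\right) = \left(-1 + C\right) \left(-1 - C\right)$)
$m{\left(J \right)} = -2$ ($m{\left(J \right)} = \left(1 - 1^{2}\right) J - 2 = \left(1 - 1\right) J - 2 = 0 J - 2 = 0 - 2 = -2$)
$\left(21 + m{\left(10 \right)}\right) \left(-3\right) 4 \cdot 6 = \left(21 - 2\right) \left(-3\right) 4 \cdot 6 = 19 \left(\left(-12\right) 6\right) = 19 \left(-72\right) = -1368$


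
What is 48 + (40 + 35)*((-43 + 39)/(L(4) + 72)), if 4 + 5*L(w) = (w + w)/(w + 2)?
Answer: 11739/268 ≈ 43.802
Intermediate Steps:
L(w) = -4/5 + 2*w/(5*(2 + w)) (L(w) = -4/5 + ((w + w)/(w + 2))/5 = -4/5 + ((2*w)/(2 + w))/5 = -4/5 + (2*w/(2 + w))/5 = -4/5 + 2*w/(5*(2 + w)))
48 + (40 + 35)*((-43 + 39)/(L(4) + 72)) = 48 + (40 + 35)*((-43 + 39)/(2*(-4 - 1*4)/(5*(2 + 4)) + 72)) = 48 + 75*(-4/((2/5)*(-4 - 4)/6 + 72)) = 48 + 75*(-4/((2/5)*(1/6)*(-8) + 72)) = 48 + 75*(-4/(-8/15 + 72)) = 48 + 75*(-4/1072/15) = 48 + 75*(-4*15/1072) = 48 + 75*(-15/268) = 48 - 1125/268 = 11739/268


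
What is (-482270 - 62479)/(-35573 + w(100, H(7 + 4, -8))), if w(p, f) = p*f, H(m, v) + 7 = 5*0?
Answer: 181583/12091 ≈ 15.018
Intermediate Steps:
H(m, v) = -7 (H(m, v) = -7 + 5*0 = -7 + 0 = -7)
w(p, f) = f*p
(-482270 - 62479)/(-35573 + w(100, H(7 + 4, -8))) = (-482270 - 62479)/(-35573 - 7*100) = -544749/(-35573 - 700) = -544749/(-36273) = -544749*(-1/36273) = 181583/12091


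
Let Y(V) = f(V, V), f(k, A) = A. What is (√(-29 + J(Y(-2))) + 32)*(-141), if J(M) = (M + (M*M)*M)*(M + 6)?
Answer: -4512 - 141*I*√69 ≈ -4512.0 - 1171.2*I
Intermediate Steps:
Y(V) = V
J(M) = (6 + M)*(M + M³) (J(M) = (M + M²*M)*(6 + M) = (M + M³)*(6 + M) = (6 + M)*(M + M³))
(√(-29 + J(Y(-2))) + 32)*(-141) = (√(-29 - 2*(6 - 2 + (-2)³ + 6*(-2)²)) + 32)*(-141) = (√(-29 - 2*(6 - 2 - 8 + 6*4)) + 32)*(-141) = (√(-29 - 2*(6 - 2 - 8 + 24)) + 32)*(-141) = (√(-29 - 2*20) + 32)*(-141) = (√(-29 - 40) + 32)*(-141) = (√(-69) + 32)*(-141) = (I*√69 + 32)*(-141) = (32 + I*√69)*(-141) = -4512 - 141*I*√69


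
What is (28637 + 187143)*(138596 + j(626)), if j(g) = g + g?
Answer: 30176401440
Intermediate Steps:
j(g) = 2*g
(28637 + 187143)*(138596 + j(626)) = (28637 + 187143)*(138596 + 2*626) = 215780*(138596 + 1252) = 215780*139848 = 30176401440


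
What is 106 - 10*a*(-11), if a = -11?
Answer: -1104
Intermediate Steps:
106 - 10*a*(-11) = 106 - 10*(-11)*(-11) = 106 + 110*(-11) = 106 - 1210 = -1104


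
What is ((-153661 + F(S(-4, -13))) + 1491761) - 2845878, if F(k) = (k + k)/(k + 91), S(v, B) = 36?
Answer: -191487734/127 ≈ -1.5078e+6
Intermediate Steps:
F(k) = 2*k/(91 + k) (F(k) = (2*k)/(91 + k) = 2*k/(91 + k))
((-153661 + F(S(-4, -13))) + 1491761) - 2845878 = ((-153661 + 2*36/(91 + 36)) + 1491761) - 2845878 = ((-153661 + 2*36/127) + 1491761) - 2845878 = ((-153661 + 2*36*(1/127)) + 1491761) - 2845878 = ((-153661 + 72/127) + 1491761) - 2845878 = (-19514875/127 + 1491761) - 2845878 = 169938772/127 - 2845878 = -191487734/127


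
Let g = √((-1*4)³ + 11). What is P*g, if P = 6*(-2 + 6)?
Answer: 24*I*√53 ≈ 174.72*I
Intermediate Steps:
g = I*√53 (g = √((-4)³ + 11) = √(-64 + 11) = √(-53) = I*√53 ≈ 7.2801*I)
P = 24 (P = 6*4 = 24)
P*g = 24*(I*√53) = 24*I*√53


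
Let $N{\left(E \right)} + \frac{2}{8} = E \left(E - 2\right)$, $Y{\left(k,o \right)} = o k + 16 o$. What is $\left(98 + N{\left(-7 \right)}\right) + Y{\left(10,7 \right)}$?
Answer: $\frac{1371}{4} \approx 342.75$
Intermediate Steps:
$Y{\left(k,o \right)} = 16 o + k o$ ($Y{\left(k,o \right)} = k o + 16 o = 16 o + k o$)
$N{\left(E \right)} = - \frac{1}{4} + E \left(-2 + E\right)$ ($N{\left(E \right)} = - \frac{1}{4} + E \left(E - 2\right) = - \frac{1}{4} + E \left(-2 + E\right)$)
$\left(98 + N{\left(-7 \right)}\right) + Y{\left(10,7 \right)} = \left(98 - \left(- \frac{55}{4} - 49\right)\right) + 7 \left(16 + 10\right) = \left(98 + \left(- \frac{1}{4} + 49 + 14\right)\right) + 7 \cdot 26 = \left(98 + \frac{251}{4}\right) + 182 = \frac{643}{4} + 182 = \frac{1371}{4}$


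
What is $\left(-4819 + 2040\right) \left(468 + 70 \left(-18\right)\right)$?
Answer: $2200968$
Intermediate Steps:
$\left(-4819 + 2040\right) \left(468 + 70 \left(-18\right)\right) = - 2779 \left(468 - 1260\right) = \left(-2779\right) \left(-792\right) = 2200968$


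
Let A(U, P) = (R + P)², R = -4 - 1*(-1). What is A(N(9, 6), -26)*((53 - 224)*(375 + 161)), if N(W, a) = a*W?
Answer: -77082696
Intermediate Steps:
R = -3 (R = -4 + 1 = -3)
N(W, a) = W*a
A(U, P) = (-3 + P)²
A(N(9, 6), -26)*((53 - 224)*(375 + 161)) = (-3 - 26)²*((53 - 224)*(375 + 161)) = (-29)²*(-171*536) = 841*(-91656) = -77082696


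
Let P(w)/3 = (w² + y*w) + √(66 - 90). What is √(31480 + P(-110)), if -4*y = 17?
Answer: √(276730 + 24*I*√6)/2 ≈ 263.03 + 0.027938*I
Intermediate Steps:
y = -17/4 (y = -¼*17 = -17/4 ≈ -4.2500)
P(w) = 3*w² - 51*w/4 + 6*I*√6 (P(w) = 3*((w² - 17*w/4) + √(66 - 90)) = 3*((w² - 17*w/4) + √(-24)) = 3*((w² - 17*w/4) + 2*I*√6) = 3*(w² - 17*w/4 + 2*I*√6) = 3*w² - 51*w/4 + 6*I*√6)
√(31480 + P(-110)) = √(31480 + (3*(-110)² - 51/4*(-110) + 6*I*√6)) = √(31480 + (3*12100 + 2805/2 + 6*I*√6)) = √(31480 + (36300 + 2805/2 + 6*I*√6)) = √(31480 + (75405/2 + 6*I*√6)) = √(138365/2 + 6*I*√6)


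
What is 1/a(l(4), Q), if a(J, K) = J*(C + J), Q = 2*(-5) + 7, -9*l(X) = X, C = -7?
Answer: 81/268 ≈ 0.30224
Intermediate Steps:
l(X) = -X/9
Q = -3 (Q = -10 + 7 = -3)
a(J, K) = J*(-7 + J)
1/a(l(4), Q) = 1/((-⅑*4)*(-7 - ⅑*4)) = 1/(-4*(-7 - 4/9)/9) = 1/(-4/9*(-67/9)) = 1/(268/81) = 81/268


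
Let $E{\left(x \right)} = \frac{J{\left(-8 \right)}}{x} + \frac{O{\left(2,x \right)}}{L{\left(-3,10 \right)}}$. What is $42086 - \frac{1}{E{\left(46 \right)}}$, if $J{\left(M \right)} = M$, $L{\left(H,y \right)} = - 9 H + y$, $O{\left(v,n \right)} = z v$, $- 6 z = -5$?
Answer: $\frac{13848847}{329} \approx 42094.0$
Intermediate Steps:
$z = \frac{5}{6}$ ($z = \left(- \frac{1}{6}\right) \left(-5\right) = \frac{5}{6} \approx 0.83333$)
$O{\left(v,n \right)} = \frac{5 v}{6}$
$L{\left(H,y \right)} = y - 9 H$
$E{\left(x \right)} = \frac{5}{111} - \frac{8}{x}$ ($E{\left(x \right)} = - \frac{8}{x} + \frac{\frac{5}{6} \cdot 2}{10 - -27} = - \frac{8}{x} + \frac{5}{3 \left(10 + 27\right)} = - \frac{8}{x} + \frac{5}{3 \cdot 37} = - \frac{8}{x} + \frac{5}{3} \cdot \frac{1}{37} = - \frac{8}{x} + \frac{5}{111} = \frac{5}{111} - \frac{8}{x}$)
$42086 - \frac{1}{E{\left(46 \right)}} = 42086 - \frac{1}{\frac{5}{111} - \frac{8}{46}} = 42086 - \frac{1}{\frac{5}{111} - \frac{4}{23}} = 42086 - \frac{1}{- \frac{329}{2553}} = 42086 - - \frac{2553}{329} = 42086 + \frac{2553}{329} = \frac{13848847}{329}$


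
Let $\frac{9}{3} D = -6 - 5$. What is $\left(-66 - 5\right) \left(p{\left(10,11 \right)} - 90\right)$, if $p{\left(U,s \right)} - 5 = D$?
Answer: $\frac{18886}{3} \approx 6295.3$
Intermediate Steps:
$D = - \frac{11}{3}$ ($D = \frac{-6 - 5}{3} = \frac{1}{3} \left(-11\right) = - \frac{11}{3} \approx -3.6667$)
$p{\left(U,s \right)} = \frac{4}{3}$ ($p{\left(U,s \right)} = 5 - \frac{11}{3} = \frac{4}{3}$)
$\left(-66 - 5\right) \left(p{\left(10,11 \right)} - 90\right) = \left(-66 - 5\right) \left(\frac{4}{3} - 90\right) = \left(-66 - 5\right) \left(- \frac{266}{3}\right) = \left(-71\right) \left(- \frac{266}{3}\right) = \frac{18886}{3}$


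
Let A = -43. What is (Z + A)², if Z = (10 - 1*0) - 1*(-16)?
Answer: 289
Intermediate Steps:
Z = 26 (Z = (10 + 0) + 16 = 10 + 16 = 26)
(Z + A)² = (26 - 43)² = (-17)² = 289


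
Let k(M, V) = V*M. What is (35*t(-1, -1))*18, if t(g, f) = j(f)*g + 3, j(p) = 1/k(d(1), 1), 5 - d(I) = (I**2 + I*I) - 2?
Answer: 1764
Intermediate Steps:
d(I) = 7 - 2*I**2 (d(I) = 5 - ((I**2 + I*I) - 2) = 5 - ((I**2 + I**2) - 2) = 5 - (2*I**2 - 2) = 5 - (-2 + 2*I**2) = 5 + (2 - 2*I**2) = 7 - 2*I**2)
k(M, V) = M*V
j(p) = 1/5 (j(p) = 1/((7 - 2*1**2)*1) = 1/((7 - 2*1)*1) = 1/((7 - 2)*1) = 1/(5*1) = 1/5)
t(g, f) = 3 + g/5 (t(g, f) = g/5 + 3 = 3 + g/5)
(35*t(-1, -1))*18 = (35*(3 + (1/5)*(-1)))*18 = (35*(3 - 1/5))*18 = (35*(14/5))*18 = 98*18 = 1764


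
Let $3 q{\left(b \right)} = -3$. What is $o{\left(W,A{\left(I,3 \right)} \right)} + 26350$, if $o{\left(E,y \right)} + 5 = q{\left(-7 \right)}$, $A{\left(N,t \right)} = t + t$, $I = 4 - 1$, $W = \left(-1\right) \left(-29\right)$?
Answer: $26344$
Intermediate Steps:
$q{\left(b \right)} = -1$ ($q{\left(b \right)} = \frac{1}{3} \left(-3\right) = -1$)
$W = 29$
$I = 3$ ($I = 4 - 1 = 3$)
$A{\left(N,t \right)} = 2 t$
$o{\left(E,y \right)} = -6$ ($o{\left(E,y \right)} = -5 - 1 = -6$)
$o{\left(W,A{\left(I,3 \right)} \right)} + 26350 = -6 + 26350 = 26344$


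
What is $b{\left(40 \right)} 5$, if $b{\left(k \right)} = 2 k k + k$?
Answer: $16200$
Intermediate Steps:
$b{\left(k \right)} = k + 2 k^{2}$ ($b{\left(k \right)} = 2 k^{2} + k = k + 2 k^{2}$)
$b{\left(40 \right)} 5 = 40 \left(1 + 2 \cdot 40\right) 5 = 40 \left(1 + 80\right) 5 = 40 \cdot 81 \cdot 5 = 3240 \cdot 5 = 16200$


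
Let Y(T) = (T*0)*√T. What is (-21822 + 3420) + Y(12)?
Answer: -18402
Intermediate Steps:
Y(T) = 0 (Y(T) = 0*√T = 0)
(-21822 + 3420) + Y(12) = (-21822 + 3420) + 0 = -18402 + 0 = -18402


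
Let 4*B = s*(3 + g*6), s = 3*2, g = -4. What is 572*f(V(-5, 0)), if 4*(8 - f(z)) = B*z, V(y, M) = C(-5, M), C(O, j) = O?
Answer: -35893/2 ≈ -17947.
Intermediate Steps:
s = 6
B = -63/2 (B = (6*(3 - 4*6))/4 = (6*(3 - 24))/4 = (6*(-21))/4 = (¼)*(-126) = -63/2 ≈ -31.500)
V(y, M) = -5
f(z) = 8 + 63*z/8 (f(z) = 8 - (-63)*z/8 = 8 + 63*z/8)
572*f(V(-5, 0)) = 572*(8 + (63/8)*(-5)) = 572*(8 - 315/8) = 572*(-251/8) = -35893/2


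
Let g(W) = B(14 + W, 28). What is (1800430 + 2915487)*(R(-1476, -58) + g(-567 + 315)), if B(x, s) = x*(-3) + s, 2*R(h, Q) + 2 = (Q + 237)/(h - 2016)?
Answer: 24404705417905/6984 ≈ 3.4944e+9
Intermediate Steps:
R(h, Q) = -1 + (237 + Q)/(2*(-2016 + h)) (R(h, Q) = -1 + ((Q + 237)/(h - 2016))/2 = -1 + ((237 + Q)/(-2016 + h))/2 = -1 + (237 + Q)/(2*(-2016 + h)))
B(x, s) = s - 3*x (B(x, s) = -3*x + s = s - 3*x)
g(W) = -14 - 3*W (g(W) = 28 - 3*(14 + W) = 28 + (-42 - 3*W) = -14 - 3*W)
(1800430 + 2915487)*(R(-1476, -58) + g(-567 + 315)) = (1800430 + 2915487)*((4269 - 58 - 2*(-1476))/(2*(-2016 - 1476)) + (-14 - 3*(-567 + 315))) = 4715917*((½)*(4269 - 58 + 2952)/(-3492) + (-14 - 3*(-252))) = 4715917*((½)*(-1/3492)*7163 + (-14 + 756)) = 4715917*(-7163/6984 + 742) = 4715917*(5174965/6984) = 24404705417905/6984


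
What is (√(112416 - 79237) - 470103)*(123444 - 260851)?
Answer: 64595442921 - 137407*√33179 ≈ 6.4570e+10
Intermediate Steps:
(√(112416 - 79237) - 470103)*(123444 - 260851) = (√33179 - 470103)*(-137407) = (-470103 + √33179)*(-137407) = 64595442921 - 137407*√33179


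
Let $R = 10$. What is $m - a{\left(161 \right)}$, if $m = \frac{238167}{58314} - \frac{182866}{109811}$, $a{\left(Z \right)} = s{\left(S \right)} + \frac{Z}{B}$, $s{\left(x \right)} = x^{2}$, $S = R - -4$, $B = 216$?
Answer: $- \frac{44797425866705}{230526671544} \approx -194.33$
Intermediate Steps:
$S = 14$ ($S = 10 - -4 = 10 + 4 = 14$)
$a{\left(Z \right)} = 196 + \frac{Z}{216}$ ($a{\left(Z \right)} = 14^{2} + \frac{Z}{216} = 196 + Z \frac{1}{216} = 196 + \frac{Z}{216}$)
$m = \frac{5163236171}{2134506218}$ ($m = 238167 \cdot \frac{1}{58314} - \frac{182866}{109811} = \frac{79389}{19438} - \frac{182866}{109811} = \frac{5163236171}{2134506218} \approx 2.4189$)
$m - a{\left(161 \right)} = \frac{5163236171}{2134506218} - \left(196 + \frac{1}{216} \cdot 161\right) = \frac{5163236171}{2134506218} - \left(196 + \frac{161}{216}\right) = \frac{5163236171}{2134506218} - \frac{42497}{216} = - \frac{44797425866705}{230526671544}$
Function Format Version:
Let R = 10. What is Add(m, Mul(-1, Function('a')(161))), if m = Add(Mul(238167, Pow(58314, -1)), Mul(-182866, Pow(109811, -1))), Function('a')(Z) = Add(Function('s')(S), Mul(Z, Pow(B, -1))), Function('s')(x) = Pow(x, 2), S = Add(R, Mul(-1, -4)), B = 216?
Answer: Rational(-44797425866705, 230526671544) ≈ -194.33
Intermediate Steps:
S = 14 (S = Add(10, Mul(-1, -4)) = Add(10, 4) = 14)
Function('a')(Z) = Add(196, Mul(Rational(1, 216), Z)) (Function('a')(Z) = Add(Pow(14, 2), Mul(Z, Pow(216, -1))) = Add(196, Mul(Z, Rational(1, 216))) = Add(196, Mul(Rational(1, 216), Z)))
m = Rational(5163236171, 2134506218) (m = Add(Mul(238167, Rational(1, 58314)), Mul(-182866, Rational(1, 109811))) = Add(Rational(79389, 19438), Rational(-182866, 109811)) = Rational(5163236171, 2134506218) ≈ 2.4189)
Add(m, Mul(-1, Function('a')(161))) = Add(Rational(5163236171, 2134506218), Mul(-1, Add(196, Mul(Rational(1, 216), 161)))) = Add(Rational(5163236171, 2134506218), Mul(-1, Add(196, Rational(161, 216)))) = Add(Rational(5163236171, 2134506218), Mul(-1, Rational(42497, 216))) = Add(Rational(5163236171, 2134506218), Rational(-42497, 216)) = Rational(-44797425866705, 230526671544)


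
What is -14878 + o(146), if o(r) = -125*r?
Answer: -33128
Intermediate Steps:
-14878 + o(146) = -14878 - 125*146 = -14878 - 18250 = -33128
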